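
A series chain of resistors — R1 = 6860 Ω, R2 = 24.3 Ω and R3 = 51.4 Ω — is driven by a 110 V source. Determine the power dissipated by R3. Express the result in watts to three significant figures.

0.0129 W

In a series string the same current flows through every resistor — find that current, then P = I²R for the one we want.
R_total = 6860 + 24.3 + 51.4 = 6936 Ω
I = V / R_total = 110 / 6936 = 0.01586 A
P_R3 = I² × R3 = (0.01586)² × 51.4 = 0.01293 W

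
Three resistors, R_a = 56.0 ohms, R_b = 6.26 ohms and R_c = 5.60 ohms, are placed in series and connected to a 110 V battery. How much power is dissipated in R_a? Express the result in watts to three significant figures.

147 W

The current is common to all series resistors; compute it, then apply P = I²R for the target.
R_total = 56.0 + 6.26 + 5.60 = 67.86 Ω
I = V / R_total = 110 / 67.86 = 1.621 A
P_R_a = I² × R_a = (1.621)² × 56.0 = 147.1 W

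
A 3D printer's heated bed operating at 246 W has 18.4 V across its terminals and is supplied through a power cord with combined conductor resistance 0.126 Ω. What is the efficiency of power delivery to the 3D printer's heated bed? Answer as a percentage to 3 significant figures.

91.6 %

I = P / V = 246 / 18.4 = 13.37 A through the power cord.
P_line = I² R_line = (13.37)² × 0.126 = 22.52 W
P_source = P_load + P_line = 246.0 + 22.52 = 268.5 W
η = P_load / P_source = 246.0 / 268.5 = 0.9161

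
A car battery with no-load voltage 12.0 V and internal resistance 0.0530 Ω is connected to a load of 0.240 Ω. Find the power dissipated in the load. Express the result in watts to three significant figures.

403 W

With r and R in series, I = ε/(r+R); the load dissipates I²R.
I = ε / (r + R) = 12.0 / (0.0530 + 0.240) = 40.96 A
P_load = I² R = (40.96)² × 0.240 = 402.6 W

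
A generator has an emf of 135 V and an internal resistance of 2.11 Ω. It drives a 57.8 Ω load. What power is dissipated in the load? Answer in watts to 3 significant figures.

293 W

The internal resistance and the load are in series, so the same I flows through both; get I from ε/(r+R), then I²R for the load.
I = ε / (r + R) = 135 / (2.11 + 57.8) = 2.253 A
P_load = I² R = (2.253)² × 57.8 = 293.5 W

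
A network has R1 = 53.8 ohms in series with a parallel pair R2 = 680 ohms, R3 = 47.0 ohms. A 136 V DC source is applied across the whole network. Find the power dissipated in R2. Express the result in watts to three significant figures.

First combine the parallel branches into one equivalent R_p, then R1 + R_p is a series pair.
R_p = (680×47.0)/(680+47.0) = 43.96 Ω
R_total = 53.8 + 43.96 = 97.76 Ω
I = V / R_total = 136 / 97.76 = 1.391 A
Voltage across the parallel pair: V_p = I × R_p = 1.391 × 43.96 = 61.16 V
With V_p across R2, its power is V_p²/R2.
P_R2 = (61.16)² / 680 = 5.500 W

5.50 W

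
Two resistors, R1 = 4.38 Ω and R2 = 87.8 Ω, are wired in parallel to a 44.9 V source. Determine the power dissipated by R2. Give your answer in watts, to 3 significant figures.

Each parallel branch sees the full supply voltage, so P = V²/R applies directly to the target branch.
P_R2 = V² / R2 = (44.9)² / 87.8 Ω = 22.96 W

23.0 W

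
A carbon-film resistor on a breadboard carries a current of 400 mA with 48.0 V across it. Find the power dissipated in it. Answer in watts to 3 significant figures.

19.2 W

V and I are known directly — P = V I, no intermediate step needed.
P = 48.0 V × 0.4000 A = 19.20 W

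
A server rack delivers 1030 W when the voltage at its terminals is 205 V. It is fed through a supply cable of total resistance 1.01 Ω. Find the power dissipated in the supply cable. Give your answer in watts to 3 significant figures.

The supply cable and load are in series, so the same current flows in both; the loss is I²R_line.
I = P / V = 1030 / 205 = 5.024 A through the supply cable.
P_line = I² R_line = (5.024)² × 1.01 = 25.50 W

25.5 W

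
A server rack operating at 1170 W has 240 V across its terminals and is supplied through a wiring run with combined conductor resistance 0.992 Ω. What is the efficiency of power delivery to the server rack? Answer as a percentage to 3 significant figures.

I = P / V = 1170 / 240 = 4.875 A through the wiring run.
P_line = I² R_line = (4.875)² × 0.992 = 23.58 W
P_source = P_load + P_line = 1170 + 23.58 = 1194 W
η = P_load / P_source = 1170 / 1194 = 0.9802

98.0 %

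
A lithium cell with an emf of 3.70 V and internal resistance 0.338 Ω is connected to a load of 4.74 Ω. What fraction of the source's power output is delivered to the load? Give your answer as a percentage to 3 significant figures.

93.3 %

The source delivers εI, of which I²R reaches the load and I²r is lost; since I is common, η = R/(R+r).
η = R / (R + r) = 4.74 / (4.74 + 0.338) = 0.9334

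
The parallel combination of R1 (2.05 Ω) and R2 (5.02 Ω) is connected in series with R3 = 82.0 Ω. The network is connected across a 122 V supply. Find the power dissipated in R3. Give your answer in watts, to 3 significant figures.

175 W

Combine R1 and R2 into their parallel equivalent first, reducing the network to two series resistors.
R_p = (2.05×5.02)/(2.05+5.02) = 1.456 Ω
R_total = R_p + 82.0 = 1.456 + 82.0 = 83.46 Ω
I = V / R_total = 122 / 83.46 = 1.462 A
R3 is the series element, so its power is I²R.
P_R3 = (1.462)² × 82.0 = 175.2 W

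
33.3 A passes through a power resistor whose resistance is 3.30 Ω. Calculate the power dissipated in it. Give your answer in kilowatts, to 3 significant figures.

With I and R stated, P = I²R applies in one step.
P = (33.30 A)² × 3.30 Ω = 3659 W

3.66 kW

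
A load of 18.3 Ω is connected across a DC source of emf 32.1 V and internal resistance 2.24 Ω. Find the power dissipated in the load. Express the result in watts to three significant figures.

44.7 W

Load and internal resistance form a series loop — compute the loop current, then the load power via I²R.
I = ε / (r + R) = 32.1 / (2.24 + 18.3) = 1.563 A
P_load = I² R = (1.563)² × 18.3 = 44.70 W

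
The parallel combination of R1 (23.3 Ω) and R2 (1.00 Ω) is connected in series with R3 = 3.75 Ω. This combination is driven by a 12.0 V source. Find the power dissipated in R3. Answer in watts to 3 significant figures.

24.4 W

Collapse the R1‖R2 pair into one equivalent R_p; then R_p and R3 form a series string.
R_p = (23.3×1.00)/(23.3+1.00) = 0.9588 Ω
R_total = R_p + 3.75 = 0.9588 + 3.75 = 4.709 Ω
I = V / R_total = 12.0 / 4.709 = 2.548 A
R3 carries the full series current, so P = I²R.
P_R3 = (2.548)² × 3.75 = 24.35 W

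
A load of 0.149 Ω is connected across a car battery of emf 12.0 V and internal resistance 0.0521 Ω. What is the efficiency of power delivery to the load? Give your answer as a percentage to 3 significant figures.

74.1 %

Efficiency is P_load / P_total. With a series r and R sharing the same I, P = I²R for each, so η = R/(R+r).
η = R / (R + r) = 0.149 / (0.149 + 0.0521) = 0.7409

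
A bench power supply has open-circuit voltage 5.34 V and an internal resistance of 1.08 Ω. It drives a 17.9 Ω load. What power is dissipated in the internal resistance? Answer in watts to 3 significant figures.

0.0855 W

The source's internal resistance is just another series element carrying I; its dissipation is I²r.
I = ε / (r + R) = 5.34 / (1.08 + 17.9) = 0.2813 A
P_int = I² r = (0.2813)² × 1.08 = 0.08549 W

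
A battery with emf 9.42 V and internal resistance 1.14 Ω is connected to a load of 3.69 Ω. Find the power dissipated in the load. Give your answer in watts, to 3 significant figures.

14.0 W

Load and internal resistance form a series loop — compute the loop current, then the load power via I²R.
I = ε / (r + R) = 9.42 / (1.14 + 3.69) = 1.950 A
P_load = I² R = (1.950)² × 3.69 = 14.04 W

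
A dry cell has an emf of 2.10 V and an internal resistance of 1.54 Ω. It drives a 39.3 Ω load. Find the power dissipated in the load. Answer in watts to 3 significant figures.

The internal resistance and the load are in series, so the same I flows through both; get I from ε/(r+R), then I²R for the load.
I = ε / (r + R) = 2.10 / (1.54 + 39.3) = 0.05142 A
P_load = I² R = (0.05142)² × 39.3 = 0.1039 W

0.104 W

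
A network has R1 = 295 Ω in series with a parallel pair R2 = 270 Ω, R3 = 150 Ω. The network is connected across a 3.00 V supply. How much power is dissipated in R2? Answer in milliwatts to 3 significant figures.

First combine the parallel branches into one equivalent R_p, then R1 + R_p is a series pair.
R_p = (270×150)/(270+150) = 96.43 Ω
R_total = 295 + 96.43 = 391.4 Ω
I = V / R_total = 3.00 / 391.4 = 0.007664 A
Voltage across the parallel pair: V_p = I × R_p = 0.007664 × 96.43 = 0.7391 V
With V_p across R2, its power is V_p²/R2.
P_R2 = (0.7391)² / 270 = 0.002023 W

2.02 mW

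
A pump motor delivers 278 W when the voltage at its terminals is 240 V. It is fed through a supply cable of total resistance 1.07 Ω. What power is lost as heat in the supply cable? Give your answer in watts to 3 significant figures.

Only the current and the line resistance are needed for the I²R loss.
I = P / V = 278 / 240 = 1.158 A through the supply cable.
P_line = I² R_line = (1.158)² × 1.07 = 1.436 W

1.44 W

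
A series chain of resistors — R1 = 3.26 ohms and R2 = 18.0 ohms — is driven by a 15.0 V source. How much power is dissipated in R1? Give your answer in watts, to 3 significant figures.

The current is common to all series resistors; compute it, then apply P = I²R for the target.
R_total = 3.26 + 18.0 = 21.26 Ω
I = V / R_total = 15.0 / 21.26 = 0.7056 A
P_R1 = I² × R1 = (0.7056)² × 3.26 = 1.623 W

1.62 W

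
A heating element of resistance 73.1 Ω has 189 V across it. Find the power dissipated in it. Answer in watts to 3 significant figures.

489 W

With V across and R both known, P = V²/R gives the dissipation directly.
P = (189 V)² / 73.1 Ω = 488.7 W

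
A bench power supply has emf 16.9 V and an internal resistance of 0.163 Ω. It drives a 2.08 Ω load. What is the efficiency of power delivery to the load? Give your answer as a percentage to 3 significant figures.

Efficiency is P_load / P_total. With a series r and R sharing the same I, P = I²R for each, so η = R/(R+r).
η = R / (R + r) = 2.08 / (2.08 + 0.163) = 0.9273

92.7 %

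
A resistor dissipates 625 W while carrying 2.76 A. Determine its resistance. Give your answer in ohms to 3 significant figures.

82.0 Ω

Inverting the appropriate power form: R = P / I².
R = 625 / (2.760)² = 82.05 Ω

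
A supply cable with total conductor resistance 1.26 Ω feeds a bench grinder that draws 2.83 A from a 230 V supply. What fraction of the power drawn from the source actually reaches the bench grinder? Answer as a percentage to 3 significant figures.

The supply cable carries the full 2.83 A.
P_line = I² R_line = (2.830)² × 1.26 = 10.09 W
P_source = V I = 230 × 2.830 = 650.9 W; P_load = 640.8 W
η = P_load / P_source = 640.8 / 650.9 = 0.9845

98.4 %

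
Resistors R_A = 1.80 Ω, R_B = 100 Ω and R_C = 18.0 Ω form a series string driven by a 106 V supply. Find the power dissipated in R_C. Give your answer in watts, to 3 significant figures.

14.1 W

The current is common to all series resistors; compute it, then apply P = I²R for the target.
R_total = 1.80 + 100 + 18.0 = 119.8 Ω
I = V / R_total = 106 / 119.8 = 0.8848 A
P_R_C = I² × R_C = (0.8848)² × 18.0 = 14.09 W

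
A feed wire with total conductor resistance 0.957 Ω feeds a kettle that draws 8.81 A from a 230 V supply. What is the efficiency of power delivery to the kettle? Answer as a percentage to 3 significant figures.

96.3 %

The feed wire carries the full 8.81 A.
P_line = I² R_line = (8.810)² × 0.957 = 74.28 W
P_source = V I = 230 × 8.810 = 2026 W; P_load = 1952 W
η = P_load / P_source = 1952 / 2026 = 0.9633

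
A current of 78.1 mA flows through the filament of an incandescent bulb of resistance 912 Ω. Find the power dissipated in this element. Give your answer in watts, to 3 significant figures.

5.56 W

The current through and the resistance of the element are both given; use P = I²R.
P = (0.07810 A)² × 912 Ω = 5.563 W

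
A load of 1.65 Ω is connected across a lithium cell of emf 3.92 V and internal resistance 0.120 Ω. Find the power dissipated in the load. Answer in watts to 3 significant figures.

With r and R in series, I = ε/(r+R); the load dissipates I²R.
I = ε / (r + R) = 3.92 / (0.120 + 1.65) = 2.215 A
P_load = I² R = (2.215)² × 1.65 = 8.093 W

8.09 W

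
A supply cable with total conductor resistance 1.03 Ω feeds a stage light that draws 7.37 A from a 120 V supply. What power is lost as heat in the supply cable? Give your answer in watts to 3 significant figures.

55.9 W

Line loss is just I²R for the cable — we know both I and R_line directly.
The supply cable carries the full 7.37 A.
P_line = I² R_line = (7.370)² × 1.03 = 55.95 W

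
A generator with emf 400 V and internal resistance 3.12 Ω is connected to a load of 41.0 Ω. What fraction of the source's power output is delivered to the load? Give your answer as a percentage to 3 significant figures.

92.9 %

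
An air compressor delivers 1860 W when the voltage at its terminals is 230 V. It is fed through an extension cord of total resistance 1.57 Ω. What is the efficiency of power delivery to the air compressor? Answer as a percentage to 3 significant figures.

I = P / V = 1860 / 230 = 8.087 A through the extension cord.
P_line = I² R_line = (8.087)² × 1.57 = 102.7 W
P_source = P_load + P_line = 1860 + 102.7 = 1963 W
η = P_load / P_source = 1860 / 1963 = 0.9477

94.8 %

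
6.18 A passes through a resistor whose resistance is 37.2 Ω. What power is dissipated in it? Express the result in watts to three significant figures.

Knowing I and R, the power is just I²R — no need to find V first.
P = (6.180 A)² × 37.2 Ω = 1421 W

1420 W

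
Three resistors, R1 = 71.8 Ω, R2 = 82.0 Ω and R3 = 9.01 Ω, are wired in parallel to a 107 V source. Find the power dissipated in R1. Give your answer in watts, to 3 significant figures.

The supply voltage appears across each parallel branch — just use P = V²/R1.
P_R1 = V² / R1 = (107)² / 71.8 Ω = 159.5 W

159 W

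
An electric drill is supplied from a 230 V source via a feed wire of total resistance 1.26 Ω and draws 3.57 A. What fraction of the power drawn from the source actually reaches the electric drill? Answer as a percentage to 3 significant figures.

98.0 %

The feed wire carries the full 3.57 A.
P_line = I² R_line = (3.570)² × 1.26 = 16.06 W
P_source = V I = 230 × 3.570 = 821.1 W; P_load = 805.0 W
η = P_load / P_source = 805.0 / 821.1 = 0.9804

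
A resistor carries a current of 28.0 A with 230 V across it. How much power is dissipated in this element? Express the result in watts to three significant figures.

6440 W

V and I are known directly — P = V I, no intermediate step needed.
P = 230 V × 28.00 A = 6440 W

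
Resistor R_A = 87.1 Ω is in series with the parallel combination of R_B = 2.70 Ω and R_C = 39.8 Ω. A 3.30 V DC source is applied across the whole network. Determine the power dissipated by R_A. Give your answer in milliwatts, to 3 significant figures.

118 mW

Reduce the parallel pair to R_p first; the network is then a simple series string.
R_p = (2.70×39.8)/(2.70+39.8) = 2.528 Ω
R_total = 87.1 + 2.528 = 89.63 Ω
I = V / R_total = 3.30 / 89.63 = 0.03682 A
R_A is in the main series path, so its power is I²R_A.
P_R_A = (0.03682)² × 87.1 = 0.1181 W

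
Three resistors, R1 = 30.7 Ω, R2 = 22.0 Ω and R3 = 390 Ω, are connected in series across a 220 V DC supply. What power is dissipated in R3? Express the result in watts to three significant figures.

Series elements share the same current, so find I first, then use P = I²R.
R_total = 30.7 + 22.0 + 390 = 442.7 Ω
I = V / R_total = 220 / 442.7 = 0.4970 A
P_R3 = I² × R3 = (0.4970)² × 390 = 96.31 W

96.3 W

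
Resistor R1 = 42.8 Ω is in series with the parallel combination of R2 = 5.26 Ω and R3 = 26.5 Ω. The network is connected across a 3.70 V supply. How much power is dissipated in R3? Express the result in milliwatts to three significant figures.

4.47 mW

First combine the parallel branches into one equivalent R_p, then R1 + R_p is a series pair.
R_p = (5.26×26.5)/(5.26+26.5) = 4.389 Ω
R_total = 42.8 + 4.389 = 47.19 Ω
I = V / R_total = 3.70 / 47.19 = 0.07841 A
Voltage across the parallel pair: V_p = I × R_p = 0.07841 × 4.389 = 0.3441 V
R3 sees V_p directly, so P = V_p² / R3.
P_R3 = (0.3441)² / 26.5 = 0.004469 W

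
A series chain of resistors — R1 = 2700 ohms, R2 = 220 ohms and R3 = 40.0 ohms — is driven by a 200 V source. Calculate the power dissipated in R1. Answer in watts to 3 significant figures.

12.3 W

Series elements share the same current, so find I first, then use P = I²R.
R_total = 2700 + 220 + 40.0 = 2960 Ω
I = V / R_total = 200 / 2960 = 0.06757 A
P_R1 = I² × R1 = (0.06757)² × 2700 = 12.33 W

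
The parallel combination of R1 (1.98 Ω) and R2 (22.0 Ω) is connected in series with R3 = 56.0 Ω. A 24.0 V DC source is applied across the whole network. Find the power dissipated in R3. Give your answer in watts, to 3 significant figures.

First find R_p for the parallel pair, then treat R_p + R3 as a series loop.
R_p = (1.98×22.0)/(1.98+22.0) = 1.817 Ω
R_total = R_p + 56.0 = 1.817 + 56.0 = 57.82 Ω
I = V / R_total = 24.0 / 57.82 = 0.4151 A
R3 carries the full series current, so P = I²R.
P_R3 = (0.4151)² × 56.0 = 9.650 W

9.65 W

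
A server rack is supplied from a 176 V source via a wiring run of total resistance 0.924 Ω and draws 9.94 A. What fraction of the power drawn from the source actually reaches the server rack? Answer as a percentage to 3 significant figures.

94.8 %

The wiring run carries the full 9.94 A.
P_line = I² R_line = (9.940)² × 0.924 = 91.29 W
P_source = V I = 176 × 9.940 = 1749 W; P_load = 1658 W
η = P_load / P_source = 1658 / 1749 = 0.9478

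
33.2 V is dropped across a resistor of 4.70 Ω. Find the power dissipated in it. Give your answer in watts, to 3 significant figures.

235 W

Voltage and resistance are given, so P = V²/R is the one-step route.
P = (33.2 V)² / 4.70 Ω = 234.5 W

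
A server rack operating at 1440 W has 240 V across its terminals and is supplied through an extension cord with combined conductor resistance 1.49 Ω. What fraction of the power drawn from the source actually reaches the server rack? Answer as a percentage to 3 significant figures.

96.4 %

I = P / V = 1440 / 240 = 6.000 A through the extension cord.
P_line = I² R_line = (6.000)² × 1.49 = 53.64 W
P_source = P_load + P_line = 1440 + 53.64 = 1494 W
η = P_load / P_source = 1440 / 1494 = 0.9641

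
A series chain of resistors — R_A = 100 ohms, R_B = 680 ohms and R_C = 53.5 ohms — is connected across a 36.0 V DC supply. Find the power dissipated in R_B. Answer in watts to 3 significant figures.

Since the resistors are in series they all carry the loop current I = V/R_total; the power in any one is I²R.
R_total = 100 + 680 + 53.5 = 833.5 Ω
I = V / R_total = 36.0 / 833.5 = 0.04319 A
P_R_B = I² × R_B = (0.04319)² × 680 = 1.269 W

1.27 W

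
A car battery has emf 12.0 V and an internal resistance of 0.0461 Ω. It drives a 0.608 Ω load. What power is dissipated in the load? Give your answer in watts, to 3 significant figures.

Find the circuit current first, then P = I²R for the load (series elements share I).
I = ε / (r + R) = 12.0 / (0.0461 + 0.608) = 18.35 A
P_load = I² R = (18.35)² × 0.608 = 204.6 W

205 W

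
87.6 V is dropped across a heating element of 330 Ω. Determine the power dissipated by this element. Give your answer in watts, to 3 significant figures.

23.3 W

With V across and R both known, P = V²/R gives the dissipation directly.
P = (87.6 V)² / 330 Ω = 23.25 W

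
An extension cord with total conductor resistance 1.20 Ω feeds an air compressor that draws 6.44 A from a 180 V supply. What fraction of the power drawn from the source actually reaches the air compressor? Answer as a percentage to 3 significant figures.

The extension cord carries the full 6.44 A.
P_line = I² R_line = (6.440)² × 1.20 = 49.77 W
P_source = V I = 180 × 6.440 = 1159 W; P_load = 1109 W
η = P_load / P_source = 1109 / 1159 = 0.9571

95.7 %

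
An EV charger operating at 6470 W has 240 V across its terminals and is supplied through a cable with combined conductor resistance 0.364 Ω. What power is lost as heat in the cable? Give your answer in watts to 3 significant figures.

265 W

Line loss is just I²R for the cable — we know both I and R_line directly.
I = P / V = 6470 / 240 = 26.96 A through the cable.
P_line = I² R_line = (26.96)² × 0.364 = 264.5 W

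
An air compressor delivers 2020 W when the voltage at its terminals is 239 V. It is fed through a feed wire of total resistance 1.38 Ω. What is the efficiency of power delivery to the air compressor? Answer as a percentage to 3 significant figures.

I = P / V = 2020 / 239 = 8.452 A through the feed wire.
P_line = I² R_line = (8.452)² × 1.38 = 98.58 W
P_source = P_load + P_line = 2020 + 98.58 = 2119 W
η = P_load / P_source = 2020 / 2119 = 0.9535

95.3 %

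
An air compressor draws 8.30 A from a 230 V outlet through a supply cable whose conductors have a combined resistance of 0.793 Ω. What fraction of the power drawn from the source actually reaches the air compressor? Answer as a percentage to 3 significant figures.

The supply cable carries the full 8.30 A.
P_line = I² R_line = (8.300)² × 0.793 = 54.63 W
P_source = V I = 230 × 8.300 = 1909 W; P_load = 1854 W
η = P_load / P_source = 1854 / 1909 = 0.9714

97.1 %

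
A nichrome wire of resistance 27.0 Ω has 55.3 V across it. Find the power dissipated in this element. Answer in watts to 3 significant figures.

113 W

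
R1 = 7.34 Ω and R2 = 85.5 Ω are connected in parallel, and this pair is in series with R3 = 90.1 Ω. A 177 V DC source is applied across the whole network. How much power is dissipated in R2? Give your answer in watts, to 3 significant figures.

1.78 W

Collapse the R1‖R2 pair into one equivalent R_p; then R_p and R3 form a series string.
R_p = (7.34×85.5)/(7.34+85.5) = 6.760 Ω
R_total = R_p + 90.1 = 6.760 + 90.1 = 96.86 Ω
I = V / R_total = 177 / 96.86 = 1.827 A
Voltage across the parallel pair: V_p = I × R_p = 1.827 × 6.760 = 12.35 V
R2 has V_p across it, so P = V_p²/R2.
P_R2 = (12.35)² / 85.5 = 1.785 W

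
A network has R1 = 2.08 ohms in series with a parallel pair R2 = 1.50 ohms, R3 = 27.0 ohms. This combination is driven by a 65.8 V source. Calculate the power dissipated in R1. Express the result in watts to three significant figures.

735 W

First combine the parallel branches into one equivalent R_p, then R1 + R_p is a series pair.
R_p = (1.50×27.0)/(1.50+27.0) = 1.421 Ω
R_total = 2.08 + 1.421 = 3.501 Ω
I = V / R_total = 65.8 / 3.501 = 18.79 A
All the current flows through R1; use P = I²R.
P_R1 = (18.79)² × 2.08 = 734.7 W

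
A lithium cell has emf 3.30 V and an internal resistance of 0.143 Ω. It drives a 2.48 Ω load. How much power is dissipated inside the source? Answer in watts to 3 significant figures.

r is in series with the load, so it carries the full circuit current — the loss in it is I²r.
I = ε / (r + R) = 3.30 / (0.143 + 2.48) = 1.258 A
P_int = I² r = (1.258)² × 0.143 = 0.2263 W

0.226 W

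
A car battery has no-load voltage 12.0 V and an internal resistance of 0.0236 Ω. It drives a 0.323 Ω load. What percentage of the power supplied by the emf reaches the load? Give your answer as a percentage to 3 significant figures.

93.2 %

Efficiency is P_load / P_total. With a series r and R sharing the same I, P = I²R for each, so η = R/(R+r).
η = R / (R + r) = 0.323 / (0.323 + 0.0236) = 0.9319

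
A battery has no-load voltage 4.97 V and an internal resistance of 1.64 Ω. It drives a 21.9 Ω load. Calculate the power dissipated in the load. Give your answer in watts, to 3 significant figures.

With r and R in series, I = ε/(r+R); the load dissipates I²R.
I = ε / (r + R) = 4.97 / (1.64 + 21.9) = 0.2111 A
P_load = I² R = (0.2111)² × 21.9 = 0.9762 W

0.976 W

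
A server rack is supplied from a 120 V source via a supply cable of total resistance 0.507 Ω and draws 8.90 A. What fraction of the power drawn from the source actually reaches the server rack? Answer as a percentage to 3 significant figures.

96.2 %

The supply cable carries the full 8.90 A.
P_line = I² R_line = (8.900)² × 0.507 = 40.16 W
P_source = V I = 120 × 8.900 = 1068 W; P_load = 1028 W
η = P_load / P_source = 1028 / 1068 = 0.9624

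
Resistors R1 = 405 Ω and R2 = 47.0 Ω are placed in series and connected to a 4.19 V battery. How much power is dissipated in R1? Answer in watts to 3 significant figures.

0.0348 W

Series elements share the same current, so find I first, then use P = I²R.
R_total = 405 + 47.0 = 452.0 Ω
I = V / R_total = 4.19 / 452.0 = 0.009270 A
P_R1 = I² × R1 = (0.009270)² × 405 = 0.03480 W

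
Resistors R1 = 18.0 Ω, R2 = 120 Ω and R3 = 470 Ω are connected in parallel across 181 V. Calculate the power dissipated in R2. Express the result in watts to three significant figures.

R2 sits directly across the source, so P = V²/R with V = 181 V.
P_R2 = V² / R2 = (181)² / 120 Ω = 273.0 W

273 W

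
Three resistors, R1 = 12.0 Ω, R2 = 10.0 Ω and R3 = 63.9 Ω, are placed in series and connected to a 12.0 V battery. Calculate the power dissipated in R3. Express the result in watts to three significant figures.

Since the resistors are in series they all carry the loop current I = V/R_total; the power in any one is I²R.
R_total = 12.0 + 10.0 + 63.9 = 85.90 Ω
I = V / R_total = 12.0 / 85.90 = 0.1397 A
P_R3 = I² × R3 = (0.1397)² × 63.9 = 1.247 W

1.25 W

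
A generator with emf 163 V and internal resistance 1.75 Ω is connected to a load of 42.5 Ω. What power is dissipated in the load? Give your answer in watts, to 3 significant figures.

577 W

Find the circuit current first, then P = I²R for the load (series elements share I).
I = ε / (r + R) = 163 / (1.75 + 42.5) = 3.684 A
P_load = I² R = (3.684)² × 42.5 = 576.7 W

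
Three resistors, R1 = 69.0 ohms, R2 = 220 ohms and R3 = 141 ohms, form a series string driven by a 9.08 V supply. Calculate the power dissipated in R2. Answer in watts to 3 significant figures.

0.0981 W

In a series string the same current flows through every resistor — find that current, then P = I²R for the one we want.
R_total = 69.0 + 220 + 141 = 430.0 Ω
I = V / R_total = 9.08 / 430.0 = 0.02112 A
P_R2 = I² × R2 = (0.02112)² × 220 = 0.09810 W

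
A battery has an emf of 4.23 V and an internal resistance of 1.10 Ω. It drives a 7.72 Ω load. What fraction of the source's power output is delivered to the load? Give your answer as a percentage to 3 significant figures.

Both r and R carry the same current, so the power split is just the resistance split: η = R/(R+r).
η = R / (R + r) = 7.72 / (7.72 + 1.10) = 0.8753

87.5 %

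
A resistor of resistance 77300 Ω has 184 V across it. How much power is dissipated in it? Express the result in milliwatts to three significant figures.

Voltage and resistance are given, so P = V²/R is the one-step route.
P = (184 V)² / 77300 Ω = 0.4380 W

438 mW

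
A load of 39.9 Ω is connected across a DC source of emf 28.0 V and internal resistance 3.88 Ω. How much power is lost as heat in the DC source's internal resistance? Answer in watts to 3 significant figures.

r is in series with the load, so it carries the full circuit current — the loss in it is I²r.
I = ε / (r + R) = 28.0 / (3.88 + 39.9) = 0.6396 A
P_int = I² r = (0.6396)² × 3.88 = 1.587 W

1.59 W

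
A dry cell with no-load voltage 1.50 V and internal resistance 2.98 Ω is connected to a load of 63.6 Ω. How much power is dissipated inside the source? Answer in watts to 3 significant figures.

r is in series with the load, so it carries the full circuit current — the loss in it is I²r.
I = ε / (r + R) = 1.50 / (2.98 + 63.6) = 0.02253 A
P_int = I² r = (0.02253)² × 2.98 = 0.001513 W

0.00151 W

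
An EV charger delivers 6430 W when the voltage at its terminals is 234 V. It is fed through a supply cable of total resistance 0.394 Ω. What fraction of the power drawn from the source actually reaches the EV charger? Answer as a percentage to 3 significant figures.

I = P / V = 6430 / 234 = 27.48 A through the supply cable.
P_line = I² R_line = (27.48)² × 0.394 = 297.5 W
P_source = P_load + P_line = 6430 + 297.5 = 6727 W
η = P_load / P_source = 6430 / 6727 = 0.9558

95.6 %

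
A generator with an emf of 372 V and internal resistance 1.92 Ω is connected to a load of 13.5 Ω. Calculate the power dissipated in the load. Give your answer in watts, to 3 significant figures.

7860 W

Find the circuit current first, then P = I²R for the load (series elements share I).
I = ε / (r + R) = 372 / (1.92 + 13.5) = 24.12 A
P_load = I² R = (24.12)² × 13.5 = 7857 W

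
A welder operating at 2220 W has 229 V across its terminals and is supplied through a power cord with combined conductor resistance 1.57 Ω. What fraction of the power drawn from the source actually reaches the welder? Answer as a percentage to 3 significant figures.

93.8 %

I = P / V = 2220 / 229 = 9.694 A through the power cord.
P_line = I² R_line = (9.694)² × 1.57 = 147.5 W
P_source = P_load + P_line = 2220 + 147.5 = 2368 W
η = P_load / P_source = 2220 / 2368 = 0.9377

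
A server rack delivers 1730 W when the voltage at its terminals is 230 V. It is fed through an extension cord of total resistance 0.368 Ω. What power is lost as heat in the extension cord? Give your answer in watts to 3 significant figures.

Only the current and the line resistance are needed for the I²R loss.
I = P / V = 1730 / 230 = 7.522 A through the extension cord.
P_line = I² R_line = (7.522)² × 0.368 = 20.82 W

20.8 W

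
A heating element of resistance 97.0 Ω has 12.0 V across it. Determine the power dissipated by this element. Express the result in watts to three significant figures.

1.48 W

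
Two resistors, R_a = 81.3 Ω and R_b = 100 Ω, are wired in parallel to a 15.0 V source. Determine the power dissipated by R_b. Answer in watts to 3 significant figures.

2.25 W

Parallel branches share the same voltage; P = V²/R gives the branch power in one step.
P_R_b = V² / R_b = (15.0)² / 100 Ω = 2.250 W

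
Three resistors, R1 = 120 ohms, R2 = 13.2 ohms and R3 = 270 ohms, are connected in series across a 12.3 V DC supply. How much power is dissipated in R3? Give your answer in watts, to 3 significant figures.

0.251 W

In a series string the same current flows through every resistor — find that current, then P = I²R for the one we want.
R_total = 120 + 13.2 + 270 = 403.2 Ω
I = V / R_total = 12.3 / 403.2 = 0.03051 A
P_R3 = I² × R3 = (0.03051)² × 270 = 0.2513 W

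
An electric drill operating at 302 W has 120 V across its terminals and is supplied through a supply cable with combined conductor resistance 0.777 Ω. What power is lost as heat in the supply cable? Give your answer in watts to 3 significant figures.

The supply cable and load are in series, so the same current flows in both; the loss is I²R_line.
I = P / V = 302 / 120 = 2.517 A through the supply cable.
P_line = I² R_line = (2.517)² × 0.777 = 4.921 W

4.92 W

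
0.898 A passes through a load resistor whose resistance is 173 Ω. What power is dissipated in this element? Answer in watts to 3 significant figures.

Knowing I and R, the power is just I²R — no need to find V first.
P = (0.8980 A)² × 173 Ω = 139.5 W

140 W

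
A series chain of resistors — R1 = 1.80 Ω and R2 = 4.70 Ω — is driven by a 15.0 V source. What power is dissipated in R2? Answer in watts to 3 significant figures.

25.0 W

Series elements share the same current, so find I first, then use P = I²R.
R_total = 1.80 + 4.70 = 6.500 Ω
I = V / R_total = 15.0 / 6.500 = 2.308 A
P_R2 = I² × R2 = (2.308)² × 4.70 = 25.03 W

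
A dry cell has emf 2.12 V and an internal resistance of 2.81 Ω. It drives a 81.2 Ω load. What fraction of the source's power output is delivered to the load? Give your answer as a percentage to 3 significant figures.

Both r and R carry the same current, so the power split is just the resistance split: η = R/(R+r).
η = R / (R + r) = 81.2 / (81.2 + 2.81) = 0.9666

96.7 %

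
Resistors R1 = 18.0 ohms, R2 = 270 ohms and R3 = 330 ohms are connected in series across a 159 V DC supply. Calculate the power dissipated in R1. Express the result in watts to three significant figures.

1.19 W

In a series string the same current flows through every resistor — find that current, then P = I²R for the one we want.
R_total = 18.0 + 270 + 330 = 618.0 Ω
I = V / R_total = 159 / 618.0 = 0.2573 A
P_R1 = I² × R1 = (0.2573)² × 18.0 = 1.191 W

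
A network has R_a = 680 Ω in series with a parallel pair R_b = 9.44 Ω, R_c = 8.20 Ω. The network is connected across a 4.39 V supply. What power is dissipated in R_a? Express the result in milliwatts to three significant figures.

28.0 mW

Reduce the parallel pair to R_p first; the network is then a simple series string.
R_p = (9.44×8.20)/(9.44+8.20) = 4.388 Ω
R_total = 680 + 4.388 = 684.4 Ω
I = V / R_total = 4.39 / 684.4 = 0.006414 A
The full supply current passes through R_a: P = I²R.
P_R_a = (0.006414)² × 680 = 0.02798 W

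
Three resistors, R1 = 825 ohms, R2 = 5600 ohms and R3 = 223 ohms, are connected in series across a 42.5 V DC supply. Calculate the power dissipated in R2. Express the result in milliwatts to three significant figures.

In a series string the same current flows through every resistor — find that current, then P = I²R for the one we want.
R_total = 825 + 5600 + 223 = 6648 Ω
I = V / R_total = 42.5 / 6648 = 0.006393 A
P_R2 = I² × R2 = (0.006393)² × 5600 = 0.2289 W

229 mW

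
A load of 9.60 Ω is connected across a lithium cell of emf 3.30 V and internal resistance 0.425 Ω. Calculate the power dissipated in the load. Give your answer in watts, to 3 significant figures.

Load and internal resistance form a series loop — compute the loop current, then the load power via I²R.
I = ε / (r + R) = 3.30 / (0.425 + 9.60) = 0.3292 A
P_load = I² R = (0.3292)² × 9.60 = 1.040 W

1.04 W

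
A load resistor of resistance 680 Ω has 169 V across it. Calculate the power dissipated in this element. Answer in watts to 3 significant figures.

42.0 W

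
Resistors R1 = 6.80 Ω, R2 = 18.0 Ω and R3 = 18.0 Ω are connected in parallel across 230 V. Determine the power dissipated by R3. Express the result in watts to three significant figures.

2940 W

Parallel branches share the same voltage; P = V²/R gives the branch power in one step.
P_R3 = V² / R3 = (230)² / 18.0 Ω = 2939 W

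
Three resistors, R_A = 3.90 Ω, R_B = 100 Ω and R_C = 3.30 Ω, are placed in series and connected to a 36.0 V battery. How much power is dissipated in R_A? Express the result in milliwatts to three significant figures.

440 mW

In a series string the same current flows through every resistor — find that current, then P = I²R for the one we want.
R_total = 3.90 + 100 + 3.30 = 107.2 Ω
I = V / R_total = 36.0 / 107.2 = 0.3358 A
P_R_A = I² × R_A = (0.3358)² × 3.90 = 0.4398 W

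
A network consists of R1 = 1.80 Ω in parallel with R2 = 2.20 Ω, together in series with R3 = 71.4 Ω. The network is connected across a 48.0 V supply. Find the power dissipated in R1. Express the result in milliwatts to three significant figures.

239 mW

First find R_p for the parallel pair, then treat R_p + R3 as a series loop.
R_p = (1.80×2.20)/(1.80+2.20) = 0.9900 Ω
R_total = R_p + 71.4 = 0.9900 + 71.4 = 72.39 Ω
I = V / R_total = 48.0 / 72.39 = 0.6631 A
Voltage across the parallel pair: V_p = I × R_p = 0.6631 × 0.9900 = 0.6564 V
R1 sits across V_p; its power is V_p²/R.
P_R1 = (0.6564)² / 1.80 = 0.2394 W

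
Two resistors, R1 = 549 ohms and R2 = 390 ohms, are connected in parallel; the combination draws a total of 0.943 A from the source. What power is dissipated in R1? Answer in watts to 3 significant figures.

We need the common branch voltage; get it from I_total × R_eq, then P = V²/R for the branch.
1/R_eq = 1/549 + 1/390 ⇒ R_eq = 228.0 Ω
V = I_total × R_eq = 0.9430 × 228.0 = 215.0 V
P_R1 = V² / R1 = (215.0)² / 549 = 84.22 W

84.2 W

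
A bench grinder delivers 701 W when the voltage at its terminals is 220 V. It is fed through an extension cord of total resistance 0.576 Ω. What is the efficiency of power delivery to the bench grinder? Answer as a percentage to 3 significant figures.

99.2 %

I = P / V = 701 / 220 = 3.186 A through the extension cord.
P_line = I² R_line = (3.186)² × 0.576 = 5.848 W
P_source = P_load + P_line = 701.0 + 5.848 = 706.8 W
η = P_load / P_source = 701.0 / 706.8 = 0.9917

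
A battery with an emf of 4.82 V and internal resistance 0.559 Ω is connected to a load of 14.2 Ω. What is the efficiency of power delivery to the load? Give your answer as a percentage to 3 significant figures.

96.2 %

Efficiency is P_load / P_total. With a series r and R sharing the same I, P = I²R for each, so η = R/(R+r).
η = R / (R + r) = 14.2 / (14.2 + 0.559) = 0.9621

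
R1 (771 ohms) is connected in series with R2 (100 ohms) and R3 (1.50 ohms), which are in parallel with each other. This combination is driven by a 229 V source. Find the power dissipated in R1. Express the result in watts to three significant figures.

Collapse R2‖R3 to a single equivalent, reducing the network to two series elements.
R_p = (100×1.50)/(100+1.50) = 1.478 Ω
R_total = 771 + 1.478 = 772.5 Ω
I = V / R_total = 229 / 772.5 = 0.2964 A
R1 is in the main series path, so its power is I²R1.
P_R1 = (0.2964)² × 771 = 67.76 W

67.8 W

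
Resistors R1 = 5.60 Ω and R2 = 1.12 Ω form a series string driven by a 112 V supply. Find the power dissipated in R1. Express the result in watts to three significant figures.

1560 W

Every series element carries the same I. Get I from the total resistance, then P = I² × R1.
R_total = 5.60 + 1.12 = 6.720 Ω
I = V / R_total = 112 / 6.720 = 16.67 A
P_R1 = I² × R1 = (16.67)² × 5.60 = 1556 W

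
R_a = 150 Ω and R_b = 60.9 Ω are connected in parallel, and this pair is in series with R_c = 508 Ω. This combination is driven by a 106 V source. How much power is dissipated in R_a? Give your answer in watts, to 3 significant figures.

Collapse the R_a‖R_b pair into one equivalent R_p; then R_p and R_c form a series string.
R_p = (150×60.9)/(150+60.9) = 43.31 Ω
R_total = R_p + 508 = 43.31 + 508 = 551.3 Ω
I = V / R_total = 106 / 551.3 = 0.1923 A
Voltage across the parallel pair: V_p = I × R_p = 0.1923 × 43.31 = 8.328 V
Use P = V²/R for R_a with V = V_p.
P_R_a = (8.328)² / 150 = 0.4624 W

0.462 W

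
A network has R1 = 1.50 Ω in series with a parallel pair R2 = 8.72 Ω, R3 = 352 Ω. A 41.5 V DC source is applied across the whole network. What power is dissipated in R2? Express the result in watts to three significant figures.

143 W

First combine the parallel branches into one equivalent R_p, then R1 + R_p is a series pair.
R_p = (8.72×352)/(8.72+352) = 8.509 Ω
R_total = 1.50 + 8.509 = 10.01 Ω
I = V / R_total = 41.5 / 10.01 = 4.146 A
Voltage across the parallel pair: V_p = I × R_p = 4.146 × 8.509 = 35.28 V
With V_p across R2, its power is V_p²/R2.
P_R2 = (35.28)² / 8.72 = 142.7 W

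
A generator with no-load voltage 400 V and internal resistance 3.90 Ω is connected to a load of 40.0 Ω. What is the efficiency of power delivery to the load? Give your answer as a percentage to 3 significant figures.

91.1 %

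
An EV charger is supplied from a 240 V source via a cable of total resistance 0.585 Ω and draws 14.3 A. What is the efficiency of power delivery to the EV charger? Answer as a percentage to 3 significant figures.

The cable carries the full 14.3 A.
P_line = I² R_line = (14.30)² × 0.585 = 119.6 W
P_source = V I = 240 × 14.30 = 3432 W; P_load = 3312 W
η = P_load / P_source = 3312 / 3432 = 0.9651

96.5 %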